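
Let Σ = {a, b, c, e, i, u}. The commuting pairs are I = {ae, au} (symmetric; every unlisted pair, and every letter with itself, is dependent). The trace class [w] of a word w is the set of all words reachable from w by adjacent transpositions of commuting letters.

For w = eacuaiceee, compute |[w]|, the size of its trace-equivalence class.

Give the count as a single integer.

4

drop 0:e onto floor
drop 1:a onto floor
drop 2:c onto {0:e, 1:a}
drop 3:u onto {2:c}
drop 4:a onto {2:c}
drop 5:i onto {3:u, 4:a}
drop 6:c onto {5:i}
drop 7:e onto {6:c}
drop 8:e onto {7:e}
drop 9:e onto {8:e}
ground layer = {0:e, 1:a}
drop-orders for the pieces not yet dropped (sum over which currently-grounded one goes next):
  1 to go: {9} 1
  2 to go: {8,9} 1
  3 to go: {7,8,9} 1
  4 to go: {6,7,8,9} 1
  5 to go: {5,6,7,8,9} 1
  6 to go: {3,5,6,7,8,9} 1  {4,5,6,7,8,9} 1
  7 to go: {3,4,5,6,7,8,9} 2
  8 to go: {2,3,4,5,6,7,8,9} 2
  if 0:e drops first: 2 orders
  if 1:a drops first: 2 orders
heap linearizations: 4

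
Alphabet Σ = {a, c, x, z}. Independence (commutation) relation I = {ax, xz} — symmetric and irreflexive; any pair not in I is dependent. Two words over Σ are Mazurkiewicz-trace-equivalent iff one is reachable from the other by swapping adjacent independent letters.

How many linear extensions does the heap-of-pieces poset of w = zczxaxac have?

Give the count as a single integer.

#0=z has no predecessor
#1=c depends on [0:z]
#2=z depends on [1:c]
#3=x depends on [1:c]
#4=a depends on [2:z]
#5=x depends on [3:x]
#6=a depends on [4:a]
#7=c depends on [5:x, 6:a]
sources: [0:z]
N(rest) = Σ N(rest − s) over sources s of rest; N(one piece) = 1:
  size 1 → [7]=1
  size 2 → [5,7]=1  [6,7]=1
  size 3 → [3,5,7]=1  [4,6,7]=1  [5,6,7]=2
  size 4 → [2,4,6,7]=1  [3,5,6,7]=3  [4,5,6,7]=3
  size 5 → [2,4,5,6,7]=4  [3,4,5,6,7]=6
  size 6 → [2,3,4,5,6,7]=10
  first=0(z) contributes 10

10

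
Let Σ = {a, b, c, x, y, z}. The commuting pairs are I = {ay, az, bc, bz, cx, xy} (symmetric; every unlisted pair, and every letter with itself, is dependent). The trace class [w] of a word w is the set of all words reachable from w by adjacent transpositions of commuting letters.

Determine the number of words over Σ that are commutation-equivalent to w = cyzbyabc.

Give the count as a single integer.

10

0(c) covers ∅
1(y) covers 0:c
2(z) covers 1:y
3(b) covers 1:y
4(y) covers 2:z, 3:b
5(a) covers 3:b
6(b) covers 4:y, 5:a
7(c) covers 4:y, 5:a
floor of heap: 0:c
completions by unplaced set U, small U first (add the entries for U minus each lowest piece of U):
  |U|=1: {6}:1  {7}:1
  |U|=2: {6,7}:2
  |U|=3: {4,6,7}:2  {5,6,7}:2
  |U|=4: {2,4,6,7}:2  {4,5,6,7}:4
  |U|=5: {2,4,5,6,7}:6  {3,4,5,6,7}:4
  |U|=6: {2,3,4,5,6,7}:10
  start at 0(c): 10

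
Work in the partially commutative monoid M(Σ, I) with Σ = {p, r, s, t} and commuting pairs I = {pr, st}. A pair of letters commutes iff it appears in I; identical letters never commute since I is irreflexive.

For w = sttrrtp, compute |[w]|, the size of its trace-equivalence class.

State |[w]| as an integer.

piece 0:s — minimal
piece 1:t — minimal
piece 2:t rests on {1:t}
piece 3:r rests on {0:s, 2:t}
piece 4:r rests on {3:r}
piece 5:t rests on {4:r}
piece 6:p rests on {5:t}
minimal pieces: {0:s, 1:t}
ways to finish when only these pieces remain (= sum over removing one remaining piece with nothing left below it):
  1 left: {6}→1
  2 left: {5,6}→1
  3 left: {4,5,6}→1
  4 left: {3,4,5,6}→1
  5 left: {0,3,4,5,6}→1  {2,3,4,5,6}→1
  placing 0:s first → 1 extensions
  placing 1:t first → 2 extensions
total linear extensions = 3

3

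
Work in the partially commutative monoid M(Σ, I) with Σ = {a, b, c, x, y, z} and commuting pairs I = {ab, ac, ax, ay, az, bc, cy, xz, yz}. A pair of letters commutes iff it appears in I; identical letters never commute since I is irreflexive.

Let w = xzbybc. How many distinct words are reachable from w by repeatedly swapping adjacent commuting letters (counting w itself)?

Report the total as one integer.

8

#0=x has no predecessor
#1=z has no predecessor
#2=b depends on [0:x, 1:z]
#3=y depends on [2:b]
#4=b depends on [3:y]
#5=c depends on [0:x, 1:z]
sources: [0:x, 1:z]
N(rest) = Σ N(rest − s) over sources s of rest; N(one piece) = 1:
  size 1 → [4]=1  [5]=1
  size 2 → [3,4]=1  [4,5]=2
  size 3 → [2,3,4]=1  [3,4,5]=3
  size 4 → [2,3,4,5]=4
  first=0(x) contributes 4
  first=1(z) contributes 4
|[w]| = 8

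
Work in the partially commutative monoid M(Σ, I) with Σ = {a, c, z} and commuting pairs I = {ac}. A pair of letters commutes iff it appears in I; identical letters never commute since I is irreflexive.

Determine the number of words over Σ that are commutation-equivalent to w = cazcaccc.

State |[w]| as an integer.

10

drop 0:c onto floor
drop 1:a onto floor
drop 2:z onto {0:c, 1:a}
drop 3:c onto {2:z}
drop 4:a onto {2:z}
drop 5:c onto {3:c}
drop 6:c onto {5:c}
drop 7:c onto {6:c}
ground layer = {0:c, 1:a}
drop-orders for the pieces not yet dropped (sum over which currently-grounded one goes next):
  1 to go: {4} 1  {7} 1
  2 to go: {4,7} 2  {6,7} 1
  3 to go: {4,6,7} 3  {5,6,7} 1
  4 to go: {3,5,6,7} 1  {4,5,6,7} 4
  5 to go: {3,4,5,6,7} 5
  6 to go: {2,3,4,5,6,7} 5
  if 0:c drops first: 5 orders
  if 1:a drops first: 5 orders
heap linearizations: 10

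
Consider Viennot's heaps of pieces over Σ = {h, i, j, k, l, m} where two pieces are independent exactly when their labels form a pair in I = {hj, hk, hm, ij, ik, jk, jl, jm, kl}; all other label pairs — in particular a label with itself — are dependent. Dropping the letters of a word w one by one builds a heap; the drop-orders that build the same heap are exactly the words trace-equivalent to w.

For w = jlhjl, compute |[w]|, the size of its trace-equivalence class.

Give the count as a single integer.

drop 0:j onto floor
drop 1:l onto floor
drop 2:h onto {1:l}
drop 3:j onto {0:j}
drop 4:l onto {2:h}
ground layer = {0:j, 1:l}
drop-orders for the pieces not yet dropped (sum over which currently-grounded one goes next):
  1 to go: {3} 1  {4} 1
  2 to go: {0,3} 1  {2,4} 1  {3,4} 2
  3 to go: {0,3,4} 3  {1,2,4} 1  {2,3,4} 3
  if 0:j drops first: 4 orders
  if 1:l drops first: 6 orders
heap linearizations: 10

10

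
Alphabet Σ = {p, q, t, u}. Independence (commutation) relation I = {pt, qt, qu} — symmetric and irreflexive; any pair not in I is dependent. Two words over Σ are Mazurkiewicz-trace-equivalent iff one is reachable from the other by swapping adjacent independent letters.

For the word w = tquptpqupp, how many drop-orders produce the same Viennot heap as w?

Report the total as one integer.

23

drop 0:t onto floor
drop 1:q onto floor
drop 2:u onto {0:t}
drop 3:p onto {1:q, 2:u}
drop 4:t onto {2:u}
drop 5:p onto {3:p}
drop 6:q onto {5:p}
drop 7:u onto {4:t, 5:p}
drop 8:p onto {6:q, 7:u}
drop 9:p onto {8:p}
ground layer = {0:t, 1:q}
drop-orders for the pieces not yet dropped (sum over which currently-grounded one goes next):
  1 to go: {9} 1
  2 to go: {8,9} 1
  3 to go: {6,8,9} 1  {7,8,9} 1
  4 to go: {4,7,8,9} 1  {6,7,8,9} 2
  5 to go: {4,6,7,8,9} 3  {5,6,7,8,9} 2
  6 to go: {3,5,6,7,8,9} 2  {4,5,6,7,8,9} 5
  7 to go: {1,3,5,6,7,8,9} 2  {3,4,5,6,7,8,9} 7
  8 to go: {1,3,4,5,6,7,8,9} 9  {2,3,4,5,6,7,8,9} 7
  if 0:t drops first: 16 orders
  if 1:q drops first: 7 orders
heap linearizations: 23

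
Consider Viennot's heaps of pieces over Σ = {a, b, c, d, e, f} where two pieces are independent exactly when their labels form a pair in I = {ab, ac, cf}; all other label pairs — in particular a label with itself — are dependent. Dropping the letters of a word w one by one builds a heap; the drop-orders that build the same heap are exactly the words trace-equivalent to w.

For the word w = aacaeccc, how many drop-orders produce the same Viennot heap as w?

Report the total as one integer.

4

#0=a has no predecessor
#1=a depends on [0:a]
#2=c has no predecessor
#3=a depends on [1:a]
#4=e depends on [2:c, 3:a]
#5=c depends on [4:e]
#6=c depends on [5:c]
#7=c depends on [6:c]
sources: [0:a, 2:c]
N(rest) = Σ N(rest − s) over sources s of rest; N(one piece) = 1:
  size 1 → [7]=1
  size 2 → [6,7]=1
  size 3 → [5,6,7]=1
  size 4 → [4,5,6,7]=1
  size 5 → [2,4,5,6,7]=1  [3,4,5,6,7]=1
  size 6 → [1,3,4,5,6,7]=1  [2,3,4,5,6,7]=2
  first=0(a) contributes 3
  first=2(c) contributes 1
|[w]| = 4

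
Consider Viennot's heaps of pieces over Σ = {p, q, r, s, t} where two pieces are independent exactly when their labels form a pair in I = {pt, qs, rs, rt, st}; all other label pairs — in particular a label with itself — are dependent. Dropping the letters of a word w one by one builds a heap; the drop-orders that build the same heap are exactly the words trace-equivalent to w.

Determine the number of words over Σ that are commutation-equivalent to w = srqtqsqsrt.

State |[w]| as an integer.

240

piece 0:s — minimal
piece 1:r — minimal
piece 2:q rests on {1:r}
piece 3:t rests on {2:q}
piece 4:q rests on {3:t}
piece 5:s rests on {0:s}
piece 6:q rests on {4:q}
piece 7:s rests on {5:s}
piece 8:r rests on {6:q}
piece 9:t rests on {6:q}
minimal pieces: {0:s, 1:r}
ways to finish when only these pieces remain (= sum over removing one remaining piece with nothing left below it):
  1 left: {7}→1  {8}→1  {9}→1
  2 left: {5,7}→1  {7,8}→2  {7,9}→2  {8,9}→2
  3 left: {0,5,7}→1  {5,7,8}→3  {5,7,9}→3  {6,8,9}→2  {7,8,9}→6
  4 left: {0,5,7,8}→4  {0,5,7,9}→4  {4,6,8,9}→2  {5,7,8,9}→12  {6,7,8,9}→8
  5 left: {0,5,7,8,9}→20  {3,4,6,8,9}→2  {4,6,7,8,9}→10  {5,6,7,8,9}→20
  6 left: {0,5,6,7,8,9}→40  {2,3,4,6,8,9}→2  {3,4,6,7,8,9}→12  {4,5,6,7,8,9}→30
  7 left: {0,4,5,6,7,8,9}→70  {1,2,3,4,6,8,9}→2  {2,3,4,6,7,8,9}→14  {3,4,5,6,7,8,9}→42
  8 left: {0,3,4,5,6,7,8,9}→112  {1,2,3,4,6,7,8,9}→16  {2,3,4,5,6,7,8,9}→56
  placing 0:s first → 72 extensions
  placing 1:r first → 168 extensions
total linear extensions = 240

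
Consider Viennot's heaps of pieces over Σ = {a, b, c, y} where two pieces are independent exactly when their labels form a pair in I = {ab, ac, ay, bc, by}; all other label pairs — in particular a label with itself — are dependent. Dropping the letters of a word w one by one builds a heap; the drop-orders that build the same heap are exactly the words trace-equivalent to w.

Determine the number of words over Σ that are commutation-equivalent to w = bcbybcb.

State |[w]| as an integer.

35

#0=b has no predecessor
#1=c has no predecessor
#2=b depends on [0:b]
#3=y depends on [1:c]
#4=b depends on [2:b]
#5=c depends on [3:y]
#6=b depends on [4:b]
sources: [0:b, 1:c]
N(rest) = Σ N(rest − s) over sources s of rest; N(one piece) = 1:
  size 1 → [5]=1  [6]=1
  size 2 → [3,5]=1  [4,6]=1  [5,6]=2
  size 3 → [1,3,5]=1  [2,4,6]=1  [3,5,6]=3  [4,5,6]=3
  size 4 → [0,2,4,6]=1  [1,3,5,6]=4  [2,4,5,6]=4  [3,4,5,6]=6
  size 5 → [0,2,4,5,6]=5  [1,3,4,5,6]=10  [2,3,4,5,6]=10
  first=0(b) contributes 20
  first=1(c) contributes 15
|[w]| = 35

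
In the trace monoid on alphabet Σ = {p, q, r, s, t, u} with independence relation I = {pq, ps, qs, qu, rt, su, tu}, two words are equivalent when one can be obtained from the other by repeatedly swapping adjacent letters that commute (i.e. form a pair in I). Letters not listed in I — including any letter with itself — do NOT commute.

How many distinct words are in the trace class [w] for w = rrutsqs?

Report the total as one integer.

39

0(r) covers ∅
1(r) covers 0:r
2(u) covers 1:r
3(t) covers ∅
4(s) covers 1:r, 3:t
5(q) covers 1:r, 3:t
6(s) covers 4:s
floor of heap: 0:r, 3:t
completions by unplaced set U, small U first (add the entries for U minus each lowest piece of U):
  |U|=1: {2}:1  {5}:1  {6}:1
  |U|=2: {2,5}:2  {2,6}:2  {4,6}:1  {5,6}:2
  |U|=3: {2,4,6}:3  {2,5,6}:6  {4,5,6}:3
  |U|=4: {2,4,5,6}:12  {3,4,5,6}:3
  |U|=5: {1,2,4,5,6}:12  {2,3,4,5,6}:15
  start at 0(r): 27
  start at 3(t): 12
sum over floor = 39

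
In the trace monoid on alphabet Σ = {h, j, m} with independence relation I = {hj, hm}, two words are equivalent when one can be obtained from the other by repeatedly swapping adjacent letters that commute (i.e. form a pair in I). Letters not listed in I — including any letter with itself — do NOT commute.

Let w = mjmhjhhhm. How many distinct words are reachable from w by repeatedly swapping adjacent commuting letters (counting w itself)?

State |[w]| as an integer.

#0=m has no predecessor
#1=j depends on [0:m]
#2=m depends on [1:j]
#3=h has no predecessor
#4=j depends on [2:m]
#5=h depends on [3:h]
#6=h depends on [5:h]
#7=h depends on [6:h]
#8=m depends on [4:j]
sources: [0:m, 3:h]
N(rest) = Σ N(rest − s) over sources s of rest; N(one piece) = 1:
  size 1 → [7]=1  [8]=1
  size 2 → [4,8]=1  [6,7]=1  [7,8]=2
  size 3 → [2,4,8]=1  [4,7,8]=3  [5,6,7]=1  [6,7,8]=3
  size 4 → [1,2,4,8]=1  [2,4,7,8]=4  [3,5,6,7]=1  [4,6,7,8]=6  [5,6,7,8]=4
  size 5 → [0,1,2,4,8]=1  [1,2,4,7,8]=5  [2,4,6,7,8]=10  [3,5,6,7,8]=5  [4,5,6,7,8]=10
  size 6 → [0,1,2,4,7,8]=6  [1,2,4,6,7,8]=15  [2,4,5,6,7,8]=20  [3,4,5,6,7,8]=15
  size 7 → [0,1,2,4,6,7,8]=21  [1,2,4,5,6,7,8]=35  [2,3,4,5,6,7,8]=35
  first=0(m) contributes 70
  first=3(h) contributes 56
|[w]| = 126

126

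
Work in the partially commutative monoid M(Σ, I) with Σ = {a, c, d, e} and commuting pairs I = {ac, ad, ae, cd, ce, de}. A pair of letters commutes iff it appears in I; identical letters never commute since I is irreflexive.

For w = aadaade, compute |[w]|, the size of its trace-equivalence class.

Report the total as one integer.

piece 0:a — minimal
piece 1:a rests on {0:a}
piece 2:d — minimal
piece 3:a rests on {1:a}
piece 4:a rests on {3:a}
piece 5:d rests on {2:d}
piece 6:e — minimal
minimal pieces: {0:a, 2:d, 6:e}
ways to finish when only these pieces remain (= sum over removing one remaining piece with nothing left below it):
  1 left: {4}→1  {5}→1  {6}→1
  2 left: {2,5}→1  {3,4}→1  {4,5}→2  {4,6}→2  {5,6}→2
  3 left: {1,3,4}→1  {2,4,5}→3  {2,5,6}→3  {3,4,5}→3  {3,4,6}→3  {4,5,6}→6
  4 left: {0,1,3,4}→1  {1,3,4,5}→4  {1,3,4,6}→4  {2,3,4,5}→6  {2,4,5,6}→12  {3,4,5,6}→12
  5 left: {0,1,3,4,5}→5  {0,1,3,4,6}→5  {1,2,3,4,5}→10  {1,3,4,5,6}→20  {2,3,4,5,6}→30
  placing 0:a first → 60 extensions
  placing 2:d first → 30 extensions
  placing 6:e first → 15 extensions
total linear extensions = 105

105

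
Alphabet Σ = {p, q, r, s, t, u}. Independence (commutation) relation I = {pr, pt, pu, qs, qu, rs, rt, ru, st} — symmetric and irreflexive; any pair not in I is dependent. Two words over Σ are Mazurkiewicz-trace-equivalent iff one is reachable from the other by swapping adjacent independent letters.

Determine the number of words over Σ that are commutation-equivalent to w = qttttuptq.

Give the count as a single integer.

piece 0:q — minimal
piece 1:t rests on {0:q}
piece 2:t rests on {1:t}
piece 3:t rests on {2:t}
piece 4:t rests on {3:t}
piece 5:u rests on {4:t}
piece 6:p rests on {0:q}
piece 7:t rests on {5:u}
piece 8:q rests on {6:p, 7:t}
minimal pieces: {0:q}
ways to finish when only these pieces remain (= sum over removing one remaining piece with nothing left below it):
  1 left: {8}→1
  2 left: {6,8}→1  {7,8}→1
  3 left: {5,7,8}→1  {6,7,8}→2
  4 left: {4,5,7,8}→1  {5,6,7,8}→3
  5 left: {3,4,5,7,8}→1  {4,5,6,7,8}→4
  6 left: {2,3,4,5,7,8}→1  {3,4,5,6,7,8}→5
  7 left: {1,2,3,4,5,7,8}→1  {2,3,4,5,6,7,8}→6
  placing 0:q first → 7 extensions

7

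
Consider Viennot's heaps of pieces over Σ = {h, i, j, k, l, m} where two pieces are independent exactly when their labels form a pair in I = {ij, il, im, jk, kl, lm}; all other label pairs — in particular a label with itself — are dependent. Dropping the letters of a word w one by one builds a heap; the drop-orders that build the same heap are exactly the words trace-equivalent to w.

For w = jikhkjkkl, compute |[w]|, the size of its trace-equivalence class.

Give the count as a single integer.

0(j) covers ∅
1(i) covers ∅
2(k) covers 1:i
3(h) covers 0:j, 2:k
4(k) covers 3:h
5(j) covers 3:h
6(k) covers 4:k
7(k) covers 6:k
8(l) covers 5:j
floor of heap: 0:j, 1:i
completions by unplaced set U, small U first (add the entries for U minus each lowest piece of U):
  |U|=1: {7}:1  {8}:1
  |U|=2: {5,8}:1  {6,7}:1  {7,8}:2
  |U|=3: {4,6,7}:1  {5,7,8}:3  {6,7,8}:3
  |U|=4: {4,6,7,8}:4  {5,6,7,8}:6
  |U|=5: {4,5,6,7,8}:10
  |U|=6: {3,4,5,6,7,8}:10
  |U|=7: {0,3,4,5,6,7,8}:10  {2,3,4,5,6,7,8}:10
  start at 0(j): 10
  start at 1(i): 20
sum over floor = 30

30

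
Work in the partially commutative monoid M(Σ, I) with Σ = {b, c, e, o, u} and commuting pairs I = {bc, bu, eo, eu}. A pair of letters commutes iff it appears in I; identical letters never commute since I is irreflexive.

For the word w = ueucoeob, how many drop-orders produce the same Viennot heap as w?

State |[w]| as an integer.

9

#0=u has no predecessor
#1=e has no predecessor
#2=u depends on [0:u]
#3=c depends on [1:e, 2:u]
#4=o depends on [3:c]
#5=e depends on [3:c]
#6=o depends on [4:o]
#7=b depends on [5:e, 6:o]
sources: [0:u, 1:e]
N(rest) = Σ N(rest − s) over sources s of rest; N(one piece) = 1:
  size 1 → [7]=1
  size 2 → [5,7]=1  [6,7]=1
  size 3 → [4,6,7]=1  [5,6,7]=2
  size 4 → [4,5,6,7]=3
  size 5 → [3,4,5,6,7]=3
  size 6 → [1,3,4,5,6,7]=3  [2,3,4,5,6,7]=3
  first=0(u) contributes 6
  first=1(e) contributes 3
|[w]| = 9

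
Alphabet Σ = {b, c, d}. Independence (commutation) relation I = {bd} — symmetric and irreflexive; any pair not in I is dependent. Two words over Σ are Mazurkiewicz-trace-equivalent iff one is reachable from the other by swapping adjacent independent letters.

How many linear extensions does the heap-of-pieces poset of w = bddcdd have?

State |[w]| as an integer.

3

drop 0:b onto floor
drop 1:d onto floor
drop 2:d onto {1:d}
drop 3:c onto {0:b, 2:d}
drop 4:d onto {3:c}
drop 5:d onto {4:d}
ground layer = {0:b, 1:d}
drop-orders for the pieces not yet dropped (sum over which currently-grounded one goes next):
  1 to go: {5} 1
  2 to go: {4,5} 1
  3 to go: {3,4,5} 1
  4 to go: {0,3,4,5} 1  {2,3,4,5} 1
  if 0:b drops first: 1 orders
  if 1:d drops first: 2 orders
heap linearizations: 3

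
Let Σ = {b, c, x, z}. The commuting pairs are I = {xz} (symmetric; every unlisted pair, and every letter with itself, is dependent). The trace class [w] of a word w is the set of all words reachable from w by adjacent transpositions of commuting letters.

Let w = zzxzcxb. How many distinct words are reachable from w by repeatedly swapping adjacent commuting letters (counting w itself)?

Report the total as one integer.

#0=z has no predecessor
#1=z depends on [0:z]
#2=x has no predecessor
#3=z depends on [1:z]
#4=c depends on [2:x, 3:z]
#5=x depends on [4:c]
#6=b depends on [5:x]
sources: [0:z, 2:x]
N(rest) = Σ N(rest − s) over sources s of rest; N(one piece) = 1:
  size 1 → [6]=1
  size 2 → [5,6]=1
  size 3 → [4,5,6]=1
  size 4 → [2,4,5,6]=1  [3,4,5,6]=1
  size 5 → [1,3,4,5,6]=1  [2,3,4,5,6]=2
  first=0(z) contributes 3
  first=2(x) contributes 1
|[w]| = 4

4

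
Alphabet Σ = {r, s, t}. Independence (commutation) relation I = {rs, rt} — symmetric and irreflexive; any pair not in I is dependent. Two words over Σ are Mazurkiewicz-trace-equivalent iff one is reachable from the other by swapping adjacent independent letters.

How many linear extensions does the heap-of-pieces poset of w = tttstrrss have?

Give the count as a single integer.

0(t) covers ∅
1(t) covers 0:t
2(t) covers 1:t
3(s) covers 2:t
4(t) covers 3:s
5(r) covers ∅
6(r) covers 5:r
7(s) covers 4:t
8(s) covers 7:s
floor of heap: 0:t, 5:r
completions by unplaced set U, small U first (add the entries for U minus each lowest piece of U):
  |U|=1: {6}:1  {8}:1
  |U|=2: {5,6}:1  {6,8}:2  {7,8}:1
  |U|=3: {4,7,8}:1  {5,6,8}:3  {6,7,8}:3
  |U|=4: {3,4,7,8}:1  {4,6,7,8}:4  {5,6,7,8}:6
  |U|=5: {2,3,4,7,8}:1  {3,4,6,7,8}:5  {4,5,6,7,8}:10
  |U|=6: {1,2,3,4,7,8}:1  {2,3,4,6,7,8}:6  {3,4,5,6,7,8}:15
  |U|=7: {0,1,2,3,4,7,8}:1  {1,2,3,4,6,7,8}:7  {2,3,4,5,6,7,8}:21
  start at 0(t): 28
  start at 5(r): 8
sum over floor = 36

36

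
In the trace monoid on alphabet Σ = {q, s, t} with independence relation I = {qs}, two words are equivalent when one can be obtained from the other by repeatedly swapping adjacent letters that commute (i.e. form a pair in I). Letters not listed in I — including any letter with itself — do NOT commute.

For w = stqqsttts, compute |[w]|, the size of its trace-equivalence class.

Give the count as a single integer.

#0=s has no predecessor
#1=t depends on [0:s]
#2=q depends on [1:t]
#3=q depends on [2:q]
#4=s depends on [1:t]
#5=t depends on [3:q, 4:s]
#6=t depends on [5:t]
#7=t depends on [6:t]
#8=s depends on [7:t]
sources: [0:s]
N(rest) = Σ N(rest − s) over sources s of rest; N(one piece) = 1:
  size 1 → [8]=1
  size 2 → [7,8]=1
  size 3 → [6,7,8]=1
  size 4 → [5,6,7,8]=1
  size 5 → [3,5,6,7,8]=1  [4,5,6,7,8]=1
  size 6 → [2,3,5,6,7,8]=1  [3,4,5,6,7,8]=2
  size 7 → [2,3,4,5,6,7,8]=3
  first=0(s) contributes 3

3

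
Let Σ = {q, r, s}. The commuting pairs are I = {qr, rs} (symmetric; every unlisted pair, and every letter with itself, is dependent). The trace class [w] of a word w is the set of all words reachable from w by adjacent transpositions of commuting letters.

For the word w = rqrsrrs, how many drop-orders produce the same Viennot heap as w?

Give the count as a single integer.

piece 0:r — minimal
piece 1:q — minimal
piece 2:r rests on {0:r}
piece 3:s rests on {1:q}
piece 4:r rests on {2:r}
piece 5:r rests on {4:r}
piece 6:s rests on {3:s}
minimal pieces: {0:r, 1:q}
ways to finish when only these pieces remain (= sum over removing one remaining piece with nothing left below it):
  1 left: {5}→1  {6}→1
  2 left: {3,6}→1  {4,5}→1  {5,6}→2
  3 left: {1,3,6}→1  {2,4,5}→1  {3,5,6}→3  {4,5,6}→3
  4 left: {0,2,4,5}→1  {1,3,5,6}→4  {2,4,5,6}→4  {3,4,5,6}→6
  5 left: {0,2,4,5,6}→5  {1,3,4,5,6}→10  {2,3,4,5,6}→10
  placing 0:r first → 20 extensions
  placing 1:q first → 15 extensions
total linear extensions = 35

35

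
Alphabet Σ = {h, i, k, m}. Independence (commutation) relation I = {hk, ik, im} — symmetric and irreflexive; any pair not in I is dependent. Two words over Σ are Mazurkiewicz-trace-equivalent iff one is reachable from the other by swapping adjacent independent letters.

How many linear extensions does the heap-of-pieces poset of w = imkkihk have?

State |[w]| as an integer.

piece 0:i — minimal
piece 1:m — minimal
piece 2:k rests on {1:m}
piece 3:k rests on {2:k}
piece 4:i rests on {0:i}
piece 5:h rests on {1:m, 4:i}
piece 6:k rests on {3:k}
minimal pieces: {0:i, 1:m}
ways to finish when only these pieces remain (= sum over removing one remaining piece with nothing left below it):
  1 left: {5}→1  {6}→1
  2 left: {3,6}→1  {4,5}→1  {5,6}→2
  3 left: {0,4,5}→1  {2,3,6}→1  {3,5,6}→3  {4,5,6}→3
  4 left: {0,4,5,6}→4  {2,3,5,6}→4  {3,4,5,6}→6
  5 left: {0,3,4,5,6}→10  {1,2,3,5,6}→4  {2,3,4,5,6}→10
  placing 0:i first → 14 extensions
  placing 1:m first → 20 extensions
total linear extensions = 34

34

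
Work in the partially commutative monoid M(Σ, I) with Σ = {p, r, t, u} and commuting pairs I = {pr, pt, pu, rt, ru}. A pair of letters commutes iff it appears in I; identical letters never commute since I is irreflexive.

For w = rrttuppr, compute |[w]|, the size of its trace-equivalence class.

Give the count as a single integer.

piece 0:r — minimal
piece 1:r rests on {0:r}
piece 2:t — minimal
piece 3:t rests on {2:t}
piece 4:u rests on {3:t}
piece 5:p — minimal
piece 6:p rests on {5:p}
piece 7:r rests on {1:r}
minimal pieces: {0:r, 2:t, 5:p}
ways to finish when only these pieces remain (= sum over removing one remaining piece with nothing left below it):
  1 left: {4}→1  {6}→1  {7}→1
  2 left: {1,7}→1  {3,4}→1  {4,6}→2  {4,7}→2  {5,6}→1  {6,7}→2
  3 left: {0,1,7}→1  {1,4,7}→3  {1,6,7}→3  {2,3,4}→1  {3,4,6}→3  {3,4,7}→3  {4,5,6}→3  {4,6,7}→6  {5,6,7}→3
  4 left: {0,1,4,7}→4  {0,1,6,7}→4  {1,3,4,7}→6  {1,4,6,7}→12  {1,5,6,7}→6  {2,3,4,6}→4  {2,3,4,7}→4  {3,4,5,6}→6  {3,4,6,7}→12  {4,5,6,7}→12
  5 left: {0,1,3,4,7}→10  {0,1,4,6,7}→20  {0,1,5,6,7}→10  {1,2,3,4,7}→10  {1,3,4,6,7}→30  {1,4,5,6,7}→30  {2,3,4,5,6}→10  {2,3,4,6,7}→20  {3,4,5,6,7}→30
  6 left: {0,1,2,3,4,7}→20  {0,1,3,4,6,7}→60  {0,1,4,5,6,7}→60  {1,2,3,4,6,7}→60  {1,3,4,5,6,7}→90  {2,3,4,5,6,7}→60
  placing 0:r first → 210 extensions
  placing 2:t first → 210 extensions
  placing 5:p first → 140 extensions
total linear extensions = 560

560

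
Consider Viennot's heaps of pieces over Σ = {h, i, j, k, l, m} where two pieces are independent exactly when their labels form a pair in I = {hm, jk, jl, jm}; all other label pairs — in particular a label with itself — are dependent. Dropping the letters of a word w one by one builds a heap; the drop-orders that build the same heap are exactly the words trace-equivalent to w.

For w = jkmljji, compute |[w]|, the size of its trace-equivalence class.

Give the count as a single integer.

20

0(j) covers ∅
1(k) covers ∅
2(m) covers 1:k
3(l) covers 2:m
4(j) covers 0:j
5(j) covers 4:j
6(i) covers 3:l, 5:j
floor of heap: 0:j, 1:k
completions by unplaced set U, small U first (add the entries for U minus each lowest piece of U):
  |U|=1: {6}:1
  |U|=2: {3,6}:1  {5,6}:1
  |U|=3: {2,3,6}:1  {3,5,6}:2  {4,5,6}:1
  |U|=4: {0,4,5,6}:1  {1,2,3,6}:1  {2,3,5,6}:3  {3,4,5,6}:3
  |U|=5: {0,3,4,5,6}:4  {1,2,3,5,6}:4  {2,3,4,5,6}:6
  start at 0(j): 10
  start at 1(k): 10
sum over floor = 20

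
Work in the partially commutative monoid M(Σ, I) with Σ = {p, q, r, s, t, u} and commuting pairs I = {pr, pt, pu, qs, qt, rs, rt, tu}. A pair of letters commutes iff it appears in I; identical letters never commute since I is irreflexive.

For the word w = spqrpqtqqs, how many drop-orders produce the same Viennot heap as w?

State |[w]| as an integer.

#0=s has no predecessor
#1=p depends on [0:s]
#2=q depends on [1:p]
#3=r depends on [2:q]
#4=p depends on [2:q]
#5=q depends on [3:r, 4:p]
#6=t depends on [0:s]
#7=q depends on [5:q]
#8=q depends on [7:q]
#9=s depends on [4:p, 6:t]
sources: [0:s]
N(rest) = Σ N(rest − s) over sources s of rest; N(one piece) = 1:
  size 1 → [8]=1  [9]=1
  size 2 → [6,9]=1  [7,8]=1  [8,9]=2
  size 3 → [5,7,8]=1  [6,8,9]=3  [7,8,9]=3
  size 4 → [3,5,7,8]=1  [5,7,8,9]=4  [6,7,8,9]=6
  size 5 → [3,5,7,8,9]=5  [4,5,7,8,9]=4  [5,6,7,8,9]=10
  size 6 → [3,4,5,7,8,9]=9  [3,5,6,7,8,9]=15  [4,5,6,7,8,9]=14
  size 7 → [2,3,4,5,7,8,9]=9  [3,4,5,6,7,8,9]=38
  size 8 → [1,2,3,4,5,7,8,9]=9  [2,3,4,5,6,7,8,9]=47
  first=0(s) contributes 56

56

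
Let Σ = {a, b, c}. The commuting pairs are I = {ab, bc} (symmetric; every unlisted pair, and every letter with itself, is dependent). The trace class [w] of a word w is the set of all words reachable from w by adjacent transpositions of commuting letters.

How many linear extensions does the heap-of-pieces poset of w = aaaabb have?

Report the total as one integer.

0(a) covers ∅
1(a) covers 0:a
2(a) covers 1:a
3(a) covers 2:a
4(b) covers ∅
5(b) covers 4:b
floor of heap: 0:a, 4:b
completions by unplaced set U, small U first (add the entries for U minus each lowest piece of U):
  |U|=1: {3}:1  {5}:1
  |U|=2: {2,3}:1  {3,5}:2  {4,5}:1
  |U|=3: {1,2,3}:1  {2,3,5}:3  {3,4,5}:3
  |U|=4: {0,1,2,3}:1  {1,2,3,5}:4  {2,3,4,5}:6
  start at 0(a): 10
  start at 4(b): 5
sum over floor = 15

15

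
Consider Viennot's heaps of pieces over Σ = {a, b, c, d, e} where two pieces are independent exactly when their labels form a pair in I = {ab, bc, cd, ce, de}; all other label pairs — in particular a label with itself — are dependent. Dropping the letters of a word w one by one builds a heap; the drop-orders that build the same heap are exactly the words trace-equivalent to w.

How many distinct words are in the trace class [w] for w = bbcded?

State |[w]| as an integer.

drop 0:b onto floor
drop 1:b onto {0:b}
drop 2:c onto floor
drop 3:d onto {1:b}
drop 4:e onto {1:b}
drop 5:d onto {3:d}
ground layer = {0:b, 2:c}
drop-orders for the pieces not yet dropped (sum over which currently-grounded one goes next):
  1 to go: {2} 1  {4} 1  {5} 1
  2 to go: {2,4} 2  {2,5} 2  {3,5} 1  {4,5} 2
  3 to go: {2,3,5} 3  {2,4,5} 6  {3,4,5} 3
  4 to go: {1,3,4,5} 3  {2,3,4,5} 12
  if 0:b drops first: 15 orders
  if 2:c drops first: 3 orders
heap linearizations: 18

18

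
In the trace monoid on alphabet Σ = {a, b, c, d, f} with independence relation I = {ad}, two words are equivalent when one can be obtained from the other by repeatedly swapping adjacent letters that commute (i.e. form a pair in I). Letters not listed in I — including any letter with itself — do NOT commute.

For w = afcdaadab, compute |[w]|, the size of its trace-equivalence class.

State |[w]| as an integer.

10

0(a) covers ∅
1(f) covers 0:a
2(c) covers 1:f
3(d) covers 2:c
4(a) covers 2:c
5(a) covers 4:a
6(d) covers 3:d
7(a) covers 5:a
8(b) covers 6:d, 7:a
floor of heap: 0:a
completions by unplaced set U, small U first (add the entries for U minus each lowest piece of U):
  |U|=1: {8}:1
  |U|=2: {6,8}:1  {7,8}:1
  |U|=3: {3,6,8}:1  {5,7,8}:1  {6,7,8}:2
  |U|=4: {3,6,7,8}:3  {4,5,7,8}:1  {5,6,7,8}:3
  |U|=5: {3,5,6,7,8}:6  {4,5,6,7,8}:4
  |U|=6: {3,4,5,6,7,8}:10
  |U|=7: {2,3,4,5,6,7,8}:10
  start at 0(a): 10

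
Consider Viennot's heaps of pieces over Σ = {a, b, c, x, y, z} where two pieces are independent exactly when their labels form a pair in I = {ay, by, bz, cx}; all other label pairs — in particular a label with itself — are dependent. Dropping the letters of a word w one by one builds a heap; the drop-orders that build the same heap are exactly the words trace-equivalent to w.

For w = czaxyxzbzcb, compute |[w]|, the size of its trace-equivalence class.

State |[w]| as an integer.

#0=c has no predecessor
#1=z depends on [0:c]
#2=a depends on [1:z]
#3=x depends on [2:a]
#4=y depends on [3:x]
#5=x depends on [4:y]
#6=z depends on [5:x]
#7=b depends on [5:x]
#8=z depends on [6:z]
#9=c depends on [7:b, 8:z]
#10=b depends on [9:c]
sources: [0:c]
N(rest) = Σ N(rest − s) over sources s of rest; N(one piece) = 1:
  size 1 → [10]=1
  size 2 → [9,10]=1
  size 3 → [7,9,10]=1  [8,9,10]=1
  size 4 → [6,8,9,10]=1  [7,8,9,10]=2
  size 5 → [6,7,8,9,10]=3
  size 6 → [5,6,7,8,9,10]=3
  size 7 → [4,5,6,7,8,9,10]=3
  size 8 → [3,4,5,6,7,8,9,10]=3
  size 9 → [2,3,4,5,6,7,8,9,10]=3
  first=0(c) contributes 3

3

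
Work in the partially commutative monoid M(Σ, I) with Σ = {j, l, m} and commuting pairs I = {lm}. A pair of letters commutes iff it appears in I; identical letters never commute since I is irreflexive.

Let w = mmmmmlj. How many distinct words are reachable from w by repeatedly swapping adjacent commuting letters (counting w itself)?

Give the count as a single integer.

6

piece 0:m — minimal
piece 1:m rests on {0:m}
piece 2:m rests on {1:m}
piece 3:m rests on {2:m}
piece 4:m rests on {3:m}
piece 5:l — minimal
piece 6:j rests on {4:m, 5:l}
minimal pieces: {0:m, 5:l}
ways to finish when only these pieces remain (= sum over removing one remaining piece with nothing left below it):
  1 left: {6}→1
  2 left: {4,6}→1  {5,6}→1
  3 left: {3,4,6}→1  {4,5,6}→2
  4 left: {2,3,4,6}→1  {3,4,5,6}→3
  5 left: {1,2,3,4,6}→1  {2,3,4,5,6}→4
  placing 0:m first → 5 extensions
  placing 5:l first → 1 extensions
total linear extensions = 6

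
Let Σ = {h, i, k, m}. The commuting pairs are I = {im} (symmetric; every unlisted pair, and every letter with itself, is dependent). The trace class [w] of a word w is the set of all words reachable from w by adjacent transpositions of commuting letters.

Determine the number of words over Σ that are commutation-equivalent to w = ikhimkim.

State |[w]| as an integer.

#0=i has no predecessor
#1=k depends on [0:i]
#2=h depends on [1:k]
#3=i depends on [2:h]
#4=m depends on [2:h]
#5=k depends on [3:i, 4:m]
#6=i depends on [5:k]
#7=m depends on [5:k]
sources: [0:i]
N(rest) = Σ N(rest − s) over sources s of rest; N(one piece) = 1:
  size 1 → [6]=1  [7]=1
  size 2 → [6,7]=2
  size 3 → [5,6,7]=2
  size 4 → [3,5,6,7]=2  [4,5,6,7]=2
  size 5 → [3,4,5,6,7]=4
  size 6 → [2,3,4,5,6,7]=4
  first=0(i) contributes 4

4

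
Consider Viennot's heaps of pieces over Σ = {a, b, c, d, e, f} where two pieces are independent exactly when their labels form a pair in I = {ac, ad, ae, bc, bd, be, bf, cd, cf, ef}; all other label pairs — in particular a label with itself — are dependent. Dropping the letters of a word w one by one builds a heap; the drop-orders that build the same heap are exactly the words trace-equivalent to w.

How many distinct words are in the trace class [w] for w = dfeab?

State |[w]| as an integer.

4

0(d) covers ∅
1(f) covers 0:d
2(e) covers 0:d
3(a) covers 1:f
4(b) covers 3:a
floor of heap: 0:d
completions by unplaced set U, small U first (add the entries for U minus each lowest piece of U):
  |U|=1: {2}:1  {4}:1
  |U|=2: {2,4}:2  {3,4}:1
  |U|=3: {1,3,4}:1  {2,3,4}:3
  start at 0(d): 4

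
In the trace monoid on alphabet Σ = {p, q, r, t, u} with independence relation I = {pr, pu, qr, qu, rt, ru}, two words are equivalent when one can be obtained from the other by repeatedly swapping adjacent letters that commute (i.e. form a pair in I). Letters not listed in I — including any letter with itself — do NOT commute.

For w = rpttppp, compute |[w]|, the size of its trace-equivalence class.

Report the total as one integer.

0(r) covers ∅
1(p) covers ∅
2(t) covers 1:p
3(t) covers 2:t
4(p) covers 3:t
5(p) covers 4:p
6(p) covers 5:p
floor of heap: 0:r, 1:p
completions by unplaced set U, small U first (add the entries for U minus each lowest piece of U):
  |U|=1: {0}:1  {6}:1
  |U|=2: {0,6}:2  {5,6}:1
  |U|=3: {0,5,6}:3  {4,5,6}:1
  |U|=4: {0,4,5,6}:4  {3,4,5,6}:1
  |U|=5: {0,3,4,5,6}:5  {2,3,4,5,6}:1
  start at 0(r): 1
  start at 1(p): 6
sum over floor = 7

7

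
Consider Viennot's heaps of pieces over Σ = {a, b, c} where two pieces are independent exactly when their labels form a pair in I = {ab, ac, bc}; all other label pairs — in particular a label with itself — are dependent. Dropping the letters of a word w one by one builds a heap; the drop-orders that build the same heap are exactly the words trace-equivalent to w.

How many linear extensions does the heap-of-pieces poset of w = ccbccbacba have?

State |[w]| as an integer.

2520

piece 0:c — minimal
piece 1:c rests on {0:c}
piece 2:b — minimal
piece 3:c rests on {1:c}
piece 4:c rests on {3:c}
piece 5:b rests on {2:b}
piece 6:a — minimal
piece 7:c rests on {4:c}
piece 8:b rests on {5:b}
piece 9:a rests on {6:a}
minimal pieces: {0:c, 2:b, 6:a}
ways to finish when only these pieces remain (= sum over removing one remaining piece with nothing left below it):
  1 left: {7}→1  {8}→1  {9}→1
  2 left: {4,7}→1  {5,8}→1  {6,9}→1  {7,8}→2  {7,9}→2  {8,9}→2
  3 left: {2,5,8}→1  {3,4,7}→1  {4,7,8}→3  {4,7,9}→3  {5,7,8}→3  {5,8,9}→3  {6,7,9}→3  {6,8,9}→3  {7,8,9}→6
  4 left: {1,3,4,7}→1  {2,5,7,8}→4  {2,5,8,9}→4  {3,4,7,8}→4  {3,4,7,9}→4  {4,5,7,8}→6  {4,6,7,9}→6  {4,7,8,9}→12  {5,6,8,9}→6  {5,7,8,9}→12  {6,7,8,9}→12
  5 left: {0,1,3,4,7}→1  {1,3,4,7,8}→5  {1,3,4,7,9}→5  {2,4,5,7,8}→10  {2,5,6,8,9}→10  {2,5,7,8,9}→20  {3,4,5,7,8}→10  {3,4,6,7,9}→10  {3,4,7,8,9}→20  {4,5,7,8,9}→30  {4,6,7,8,9}→30  {5,6,7,8,9}→30
  6 left: {0,1,3,4,7,8}→6  {0,1,3,4,7,9}→6  {1,3,4,5,7,8}→15  {1,3,4,6,7,9}→15  {1,3,4,7,8,9}→30  {2,3,4,5,7,8}→20  {2,4,5,7,8,9}→60  {2,5,6,7,8,9}→60  {3,4,5,7,8,9}→60  {3,4,6,7,8,9}→60  {4,5,6,7,8,9}→90
  7 left: {0,1,3,4,5,7,8}→21  {0,1,3,4,6,7,9}→21  {0,1,3,4,7,8,9}→42  {1,2,3,4,5,7,8}→35  {1,3,4,5,7,8,9}→105  {1,3,4,6,7,8,9}→105  {2,3,4,5,7,8,9}→140  {2,4,5,6,7,8,9}→210  {3,4,5,6,7,8,9}→210
  8 left: {0,1,2,3,4,5,7,8}→56  {0,1,3,4,5,7,8,9}→168  {0,1,3,4,6,7,8,9}→168  {1,2,3,4,5,7,8,9}→280  {1,3,4,5,6,7,8,9}→420  {2,3,4,5,6,7,8,9}→560
  placing 0:c first → 1260 extensions
  placing 2:b first → 756 extensions
  placing 6:a first → 504 extensions
total linear extensions = 2520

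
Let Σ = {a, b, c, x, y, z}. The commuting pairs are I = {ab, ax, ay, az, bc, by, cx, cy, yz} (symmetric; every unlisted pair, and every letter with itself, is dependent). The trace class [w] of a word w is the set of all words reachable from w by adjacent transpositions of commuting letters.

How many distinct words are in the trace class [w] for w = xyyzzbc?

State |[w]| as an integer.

30

drop 0:x onto floor
drop 1:y onto {0:x}
drop 2:y onto {1:y}
drop 3:z onto {0:x}
drop 4:z onto {3:z}
drop 5:b onto {4:z}
drop 6:c onto {4:z}
ground layer = {0:x}
drop-orders for the pieces not yet dropped (sum over which currently-grounded one goes next):
  1 to go: {2} 1  {5} 1  {6} 1
  2 to go: {1,2} 1  {2,5} 2  {2,6} 2  {5,6} 2
  3 to go: {1,2,5} 3  {1,2,6} 3  {2,5,6} 6  {4,5,6} 2
  4 to go: {1,2,5,6} 12  {2,4,5,6} 8  {3,4,5,6} 2
  5 to go: {1,2,4,5,6} 20  {2,3,4,5,6} 10
  if 0:x drops first: 30 orders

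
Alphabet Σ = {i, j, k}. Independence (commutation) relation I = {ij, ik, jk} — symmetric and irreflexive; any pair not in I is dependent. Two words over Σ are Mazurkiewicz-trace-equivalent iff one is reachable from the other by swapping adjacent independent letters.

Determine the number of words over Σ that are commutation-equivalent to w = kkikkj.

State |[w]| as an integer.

30

#0=k has no predecessor
#1=k depends on [0:k]
#2=i has no predecessor
#3=k depends on [1:k]
#4=k depends on [3:k]
#5=j has no predecessor
sources: [0:k, 2:i, 5:j]
N(rest) = Σ N(rest − s) over sources s of rest; N(one piece) = 1:
  size 1 → [2]=1  [4]=1  [5]=1
  size 2 → [2,4]=2  [2,5]=2  [3,4]=1  [4,5]=2
  size 3 → [1,3,4]=1  [2,3,4]=3  [2,4,5]=6  [3,4,5]=3
  size 4 → [0,1,3,4]=1  [1,2,3,4]=4  [1,3,4,5]=4  [2,3,4,5]=12
  first=0(k) contributes 20
  first=2(i) contributes 5
  first=5(j) contributes 5
|[w]| = 30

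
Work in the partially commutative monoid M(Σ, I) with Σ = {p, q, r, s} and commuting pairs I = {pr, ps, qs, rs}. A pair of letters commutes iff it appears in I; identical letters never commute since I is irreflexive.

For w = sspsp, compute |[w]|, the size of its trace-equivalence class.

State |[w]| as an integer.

piece 0:s — minimal
piece 1:s rests on {0:s}
piece 2:p — minimal
piece 3:s rests on {1:s}
piece 4:p rests on {2:p}
minimal pieces: {0:s, 2:p}
ways to finish when only these pieces remain (= sum over removing one remaining piece with nothing left below it):
  1 left: {3}→1  {4}→1
  2 left: {1,3}→1  {2,4}→1  {3,4}→2
  3 left: {0,1,3}→1  {1,3,4}→3  {2,3,4}→3
  placing 0:s first → 6 extensions
  placing 2:p first → 4 extensions
total linear extensions = 10

10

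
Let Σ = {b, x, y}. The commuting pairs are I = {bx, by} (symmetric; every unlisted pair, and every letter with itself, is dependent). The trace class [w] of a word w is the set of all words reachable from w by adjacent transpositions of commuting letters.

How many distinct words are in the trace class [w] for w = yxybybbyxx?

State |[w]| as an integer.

0(y) covers ∅
1(x) covers 0:y
2(y) covers 1:x
3(b) covers ∅
4(y) covers 2:y
5(b) covers 3:b
6(b) covers 5:b
7(y) covers 4:y
8(x) covers 7:y
9(x) covers 8:x
floor of heap: 0:y, 3:b
completions by unplaced set U, small U first (add the entries for U minus each lowest piece of U):
  |U|=1: {6}:1  {9}:1
  |U|=2: {5,6}:1  {6,9}:2  {8,9}:1
  |U|=3: {3,5,6}:1  {5,6,9}:3  {6,8,9}:3  {7,8,9}:1
  |U|=4: {3,5,6,9}:4  {4,7,8,9}:1  {5,6,8,9}:6  {6,7,8,9}:4
  |U|=5: {2,4,7,8,9}:1  {3,5,6,8,9}:10  {4,6,7,8,9}:5  {5,6,7,8,9}:10
  |U|=6: {1,2,4,7,8,9}:1  {2,4,6,7,8,9}:6  {3,5,6,7,8,9}:20  {4,5,6,7,8,9}:15
  |U|=7: {0,1,2,4,7,8,9}:1  {1,2,4,6,7,8,9}:7  {2,4,5,6,7,8,9}:21  {3,4,5,6,7,8,9}:35
  |U|=8: {0,1,2,4,6,7,8,9}:8  {1,2,4,5,6,7,8,9}:28  {2,3,4,5,6,7,8,9}:56
  start at 0(y): 84
  start at 3(b): 36
sum over floor = 120

120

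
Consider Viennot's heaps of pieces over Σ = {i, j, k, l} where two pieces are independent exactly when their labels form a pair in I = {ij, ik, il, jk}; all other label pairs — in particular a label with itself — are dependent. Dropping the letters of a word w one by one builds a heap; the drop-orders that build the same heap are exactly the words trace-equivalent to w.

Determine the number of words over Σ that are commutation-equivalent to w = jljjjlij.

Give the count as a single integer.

8

#0=j has no predecessor
#1=l depends on [0:j]
#2=j depends on [1:l]
#3=j depends on [2:j]
#4=j depends on [3:j]
#5=l depends on [4:j]
#6=i has no predecessor
#7=j depends on [5:l]
sources: [0:j, 6:i]
N(rest) = Σ N(rest − s) over sources s of rest; N(one piece) = 1:
  size 1 → [6]=1  [7]=1
  size 2 → [5,7]=1  [6,7]=2
  size 3 → [4,5,7]=1  [5,6,7]=3
  size 4 → [3,4,5,7]=1  [4,5,6,7]=4
  size 5 → [2,3,4,5,7]=1  [3,4,5,6,7]=5
  size 6 → [1,2,3,4,5,7]=1  [2,3,4,5,6,7]=6
  first=0(j) contributes 7
  first=6(i) contributes 1
|[w]| = 8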